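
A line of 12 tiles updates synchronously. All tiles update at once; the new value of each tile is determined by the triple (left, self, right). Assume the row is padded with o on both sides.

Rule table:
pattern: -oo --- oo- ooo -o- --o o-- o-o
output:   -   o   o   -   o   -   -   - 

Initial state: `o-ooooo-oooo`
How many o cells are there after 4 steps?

6

o-----o-----
o-ooo-o-ooo-
o---o-o---o-
o-o-o-o-o-o-
count of o: 6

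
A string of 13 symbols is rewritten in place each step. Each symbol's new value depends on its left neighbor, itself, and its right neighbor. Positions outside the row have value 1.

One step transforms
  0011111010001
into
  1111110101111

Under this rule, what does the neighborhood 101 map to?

1

At position 7 the neighborhood is 101; the next row has 1 there.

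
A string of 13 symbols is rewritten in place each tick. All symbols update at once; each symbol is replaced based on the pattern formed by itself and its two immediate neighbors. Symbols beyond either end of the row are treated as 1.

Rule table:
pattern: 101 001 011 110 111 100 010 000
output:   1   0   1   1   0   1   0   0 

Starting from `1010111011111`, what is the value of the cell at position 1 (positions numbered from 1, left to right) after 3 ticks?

1101101110000
0111111011000
1100001111100
position 1 holds 1

1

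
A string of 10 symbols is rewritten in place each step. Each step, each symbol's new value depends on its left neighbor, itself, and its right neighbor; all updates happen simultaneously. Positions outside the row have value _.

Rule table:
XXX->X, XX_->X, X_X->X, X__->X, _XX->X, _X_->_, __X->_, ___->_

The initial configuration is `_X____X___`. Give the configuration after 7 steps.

________X_

step 1: __X____X__
step 2: ___X____X_
step 3: ____X____X
step 4: _____X____
step 5: ______X___
step 6: _______X__
step 7: ________X_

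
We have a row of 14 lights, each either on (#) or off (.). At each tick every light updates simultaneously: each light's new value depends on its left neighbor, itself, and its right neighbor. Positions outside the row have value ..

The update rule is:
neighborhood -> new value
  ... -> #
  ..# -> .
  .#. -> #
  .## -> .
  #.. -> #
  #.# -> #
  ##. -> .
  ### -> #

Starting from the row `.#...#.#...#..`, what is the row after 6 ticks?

#.##.#########

tick 1: .###.#####.###
tick 2: ..#.#.###.#.#.
tick 3: #.####.#.#####
tick 4: ##.##.###.###.
tick 5: ..#..#.#.#.#.#
tick 6: #.##.#########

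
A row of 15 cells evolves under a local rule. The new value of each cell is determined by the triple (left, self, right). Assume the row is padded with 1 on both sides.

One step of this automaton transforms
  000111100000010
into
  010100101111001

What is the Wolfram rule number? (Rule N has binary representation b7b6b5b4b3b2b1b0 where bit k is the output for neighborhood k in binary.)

position 4: 111 → 0  (bit 7 = 0)
position 6: 110 → 1  (bit 6 = 1)
position 14: 101 → 1  (bit 5 = 1)
position 0: 100 → 0  (bit 4 = 0)
position 3: 011 → 1  (bit 3 = 1)
position 13: 010 → 0  (bit 2 = 0)
position 2: 001 → 0  (bit 1 = 0)
position 1: 000 → 1  (bit 0 = 1)
bits b7..b0 = 01101001 = 105

105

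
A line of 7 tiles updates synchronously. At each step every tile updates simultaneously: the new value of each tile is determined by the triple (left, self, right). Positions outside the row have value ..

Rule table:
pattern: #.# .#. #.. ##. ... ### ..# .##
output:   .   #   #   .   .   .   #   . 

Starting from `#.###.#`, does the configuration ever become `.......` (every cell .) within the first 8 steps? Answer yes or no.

no

#.....#
##...##
..#.#..
.##.##.
#.....#  (repeats step 1; period 4)
step 8: .##.##.
step 8 is .##.##., still not uniform .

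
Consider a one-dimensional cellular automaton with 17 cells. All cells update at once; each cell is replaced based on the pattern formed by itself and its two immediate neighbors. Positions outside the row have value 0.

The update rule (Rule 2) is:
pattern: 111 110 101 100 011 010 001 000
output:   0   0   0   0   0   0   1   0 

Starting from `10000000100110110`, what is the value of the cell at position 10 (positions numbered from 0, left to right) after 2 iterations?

00000001001000000
00000010010000000
position 10 holds 0

0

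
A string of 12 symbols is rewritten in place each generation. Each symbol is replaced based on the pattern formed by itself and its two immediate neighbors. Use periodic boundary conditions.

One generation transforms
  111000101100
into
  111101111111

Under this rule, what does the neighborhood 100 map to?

1

At position 3 the neighborhood is 100; the next row has 1 there.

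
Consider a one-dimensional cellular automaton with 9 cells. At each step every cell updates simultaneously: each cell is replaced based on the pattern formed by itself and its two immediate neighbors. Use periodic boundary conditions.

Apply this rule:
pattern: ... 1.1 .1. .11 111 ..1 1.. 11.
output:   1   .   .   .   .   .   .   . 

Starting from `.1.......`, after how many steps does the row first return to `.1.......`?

...111111
.1.......

2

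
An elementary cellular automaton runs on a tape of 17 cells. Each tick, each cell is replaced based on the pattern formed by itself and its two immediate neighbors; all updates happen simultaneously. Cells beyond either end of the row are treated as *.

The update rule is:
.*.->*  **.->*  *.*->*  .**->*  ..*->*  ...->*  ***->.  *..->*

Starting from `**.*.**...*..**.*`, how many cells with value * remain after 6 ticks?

.****************
**...............
.****************  (repeats tick 1; period 2)
tick 6: **...............
count of *: 2

2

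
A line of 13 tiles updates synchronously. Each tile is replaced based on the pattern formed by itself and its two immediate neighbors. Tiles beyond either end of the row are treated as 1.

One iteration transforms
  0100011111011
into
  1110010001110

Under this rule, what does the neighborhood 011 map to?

1

At position 5 the neighborhood is 011; the next row has 1 there.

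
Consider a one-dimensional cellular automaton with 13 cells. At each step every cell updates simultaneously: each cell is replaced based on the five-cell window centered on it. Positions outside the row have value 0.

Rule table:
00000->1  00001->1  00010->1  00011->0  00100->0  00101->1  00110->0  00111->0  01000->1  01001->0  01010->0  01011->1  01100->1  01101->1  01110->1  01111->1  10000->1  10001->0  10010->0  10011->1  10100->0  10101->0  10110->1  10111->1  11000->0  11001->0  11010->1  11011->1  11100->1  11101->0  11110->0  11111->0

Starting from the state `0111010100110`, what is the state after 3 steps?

0010100001010
1110011111001
0110101001000

0110101001000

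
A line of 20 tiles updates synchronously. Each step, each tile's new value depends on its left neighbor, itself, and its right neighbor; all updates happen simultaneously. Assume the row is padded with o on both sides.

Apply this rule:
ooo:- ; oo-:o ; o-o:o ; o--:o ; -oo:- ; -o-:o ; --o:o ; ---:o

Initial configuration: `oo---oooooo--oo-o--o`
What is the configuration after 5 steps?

ooo-----ooo-ooooo---

-oooo-----ooo-ooooo-
o---oooooo--oo----oo
oooo-----ooo-ooooo--
---oooooo--oo----ooo
ooo-----ooo-ooooo---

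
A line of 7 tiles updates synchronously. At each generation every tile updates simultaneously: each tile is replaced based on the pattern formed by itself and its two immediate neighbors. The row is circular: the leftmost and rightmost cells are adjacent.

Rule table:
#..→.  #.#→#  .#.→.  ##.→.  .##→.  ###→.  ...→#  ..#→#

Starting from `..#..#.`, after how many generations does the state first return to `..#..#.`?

##..#..
...#..#
.##..#.
#...#..
..##..#
.#...#.
#..##..
..#...#
.#..##.
#..#...
..#..##
.#..#..
#..#..#
..#..#.

14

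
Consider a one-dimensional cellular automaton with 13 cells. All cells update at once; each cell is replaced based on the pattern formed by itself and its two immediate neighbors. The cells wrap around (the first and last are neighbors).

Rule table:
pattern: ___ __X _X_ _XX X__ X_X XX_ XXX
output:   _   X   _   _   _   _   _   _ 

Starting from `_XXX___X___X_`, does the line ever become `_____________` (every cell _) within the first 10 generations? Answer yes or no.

no

generation 1: X_____X___X__
generation 2: _____X___X__X
generation 3: ____X___X__X_
generation 4: ___X___X__X__
generation 5: __X___X__X___
generation 6: _X___X__X____
generation 7: X___X__X_____
generation 8: ___X__X_____X
generation 9: __X__X_____X_
generation 10: _X__X_____X__
generation 10 is _X__X_____X__, still not uniform _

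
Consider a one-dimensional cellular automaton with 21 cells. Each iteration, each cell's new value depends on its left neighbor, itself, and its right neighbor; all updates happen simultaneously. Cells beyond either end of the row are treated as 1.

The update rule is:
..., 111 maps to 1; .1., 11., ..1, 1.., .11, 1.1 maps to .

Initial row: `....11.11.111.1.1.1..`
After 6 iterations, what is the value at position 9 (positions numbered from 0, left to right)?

.

.11........1.........
....111111...1111111.
.11..1111..1..11111..
......11.......111...
.1111....11111..1..1.
..11..11..111........
position 9 holds .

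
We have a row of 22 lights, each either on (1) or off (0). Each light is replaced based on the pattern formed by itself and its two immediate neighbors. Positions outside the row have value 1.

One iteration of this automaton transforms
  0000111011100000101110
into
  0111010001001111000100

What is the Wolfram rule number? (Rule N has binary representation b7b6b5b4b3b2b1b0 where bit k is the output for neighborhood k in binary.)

position 5: 111 → 1  (bit 7 = 1)
position 6: 110 → 0  (bit 6 = 0)
position 7: 101 → 0  (bit 5 = 0)
position 0: 100 → 0  (bit 4 = 0)
position 4: 011 → 0  (bit 3 = 0)
position 16: 010 → 0  (bit 2 = 0)
position 3: 001 → 1  (bit 1 = 1)
position 1: 000 → 1  (bit 0 = 1)
bits b7..b0 = 10000011 = 131

131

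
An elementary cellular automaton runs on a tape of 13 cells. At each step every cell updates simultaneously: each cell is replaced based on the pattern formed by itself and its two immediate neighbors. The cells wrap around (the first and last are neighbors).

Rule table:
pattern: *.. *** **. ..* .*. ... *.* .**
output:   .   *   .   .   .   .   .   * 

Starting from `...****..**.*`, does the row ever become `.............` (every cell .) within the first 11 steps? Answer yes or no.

yes

...***...*...
...**........
...*.........
.............
all cells are . at step 4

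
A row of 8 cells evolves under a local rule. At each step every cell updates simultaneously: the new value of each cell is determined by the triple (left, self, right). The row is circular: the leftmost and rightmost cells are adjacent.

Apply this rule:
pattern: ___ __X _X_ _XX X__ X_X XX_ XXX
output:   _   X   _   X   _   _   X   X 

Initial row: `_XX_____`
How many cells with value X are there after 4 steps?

XXX_____
XXX____X
XXX___XX
XXX__XXX
count of X: 6

6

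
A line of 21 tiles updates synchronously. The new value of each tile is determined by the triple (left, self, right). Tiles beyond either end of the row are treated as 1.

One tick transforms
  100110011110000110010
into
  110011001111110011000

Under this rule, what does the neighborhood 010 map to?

0

At position 19 the neighborhood is 010; the next row has 0 there.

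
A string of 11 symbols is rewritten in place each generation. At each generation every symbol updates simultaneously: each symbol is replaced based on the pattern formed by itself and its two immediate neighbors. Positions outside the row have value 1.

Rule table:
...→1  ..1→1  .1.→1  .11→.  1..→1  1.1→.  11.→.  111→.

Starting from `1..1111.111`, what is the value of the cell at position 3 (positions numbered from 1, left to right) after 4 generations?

.

.11........
...11111111
111........
...11111111
position 3 holds .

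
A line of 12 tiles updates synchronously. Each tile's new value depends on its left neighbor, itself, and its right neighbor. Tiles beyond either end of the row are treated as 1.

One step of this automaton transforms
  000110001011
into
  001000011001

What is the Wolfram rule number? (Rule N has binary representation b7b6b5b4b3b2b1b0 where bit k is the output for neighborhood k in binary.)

134

position 11: 111 → 1  (bit 7 = 1)
position 4: 110 → 0  (bit 6 = 0)
position 9: 101 → 0  (bit 5 = 0)
position 0: 100 → 0  (bit 4 = 0)
position 3: 011 → 0  (bit 3 = 0)
position 8: 010 → 1  (bit 2 = 1)
position 2: 001 → 1  (bit 1 = 1)
position 1: 000 → 0  (bit 0 = 0)
bits b7..b0 = 10000110 = 134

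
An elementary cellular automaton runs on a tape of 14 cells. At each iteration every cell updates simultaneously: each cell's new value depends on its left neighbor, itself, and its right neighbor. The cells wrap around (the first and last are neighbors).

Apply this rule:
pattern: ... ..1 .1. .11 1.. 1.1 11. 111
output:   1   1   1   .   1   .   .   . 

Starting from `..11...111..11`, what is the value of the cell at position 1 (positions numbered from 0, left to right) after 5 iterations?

11..111...11..
..11...111..11  (repeats iteration 0; period 2)
iteration 5: 11..111...11..
position 1 holds 1

1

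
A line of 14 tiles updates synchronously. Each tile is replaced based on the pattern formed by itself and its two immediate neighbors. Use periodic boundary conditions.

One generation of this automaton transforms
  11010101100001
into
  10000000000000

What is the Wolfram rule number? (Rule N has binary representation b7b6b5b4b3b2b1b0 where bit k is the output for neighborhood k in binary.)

position 0: 111 → 1  (bit 7 = 1)
position 1: 110 → 0  (bit 6 = 0)
position 2: 101 → 0  (bit 5 = 0)
position 9: 100 → 0  (bit 4 = 0)
position 7: 011 → 0  (bit 3 = 0)
position 3: 010 → 0  (bit 2 = 0)
position 12: 001 → 0  (bit 1 = 0)
position 10: 000 → 0  (bit 0 = 0)
bits b7..b0 = 10000000 = 128

128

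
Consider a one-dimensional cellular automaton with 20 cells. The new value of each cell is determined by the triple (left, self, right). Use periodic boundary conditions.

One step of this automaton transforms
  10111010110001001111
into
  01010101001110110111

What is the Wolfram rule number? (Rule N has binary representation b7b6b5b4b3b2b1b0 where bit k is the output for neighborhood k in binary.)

179

position 3: 111 → 1  (bit 7 = 1)
position 0: 110 → 0  (bit 6 = 0)
position 1: 101 → 1  (bit 5 = 1)
position 10: 100 → 1  (bit 4 = 1)
position 2: 011 → 0  (bit 3 = 0)
position 6: 010 → 0  (bit 2 = 0)
position 12: 001 → 1  (bit 1 = 1)
position 11: 000 → 1  (bit 0 = 1)
bits b7..b0 = 10110011 = 179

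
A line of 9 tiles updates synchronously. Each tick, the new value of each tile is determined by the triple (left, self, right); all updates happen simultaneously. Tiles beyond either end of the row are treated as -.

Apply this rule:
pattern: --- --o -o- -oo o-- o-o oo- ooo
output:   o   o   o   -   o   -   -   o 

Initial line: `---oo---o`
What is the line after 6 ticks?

ooo--oooo
-o-oo-oo-
oo------o
--ooooooo
oo-ooooo-
----ooo-o

----ooo-o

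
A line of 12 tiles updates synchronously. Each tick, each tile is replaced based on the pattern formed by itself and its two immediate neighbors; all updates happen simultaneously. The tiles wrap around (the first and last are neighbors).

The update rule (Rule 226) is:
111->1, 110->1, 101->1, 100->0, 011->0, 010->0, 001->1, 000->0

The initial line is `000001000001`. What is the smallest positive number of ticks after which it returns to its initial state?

000010000010
000100000100
001000001000
010000010000
100000100000
000001000001

6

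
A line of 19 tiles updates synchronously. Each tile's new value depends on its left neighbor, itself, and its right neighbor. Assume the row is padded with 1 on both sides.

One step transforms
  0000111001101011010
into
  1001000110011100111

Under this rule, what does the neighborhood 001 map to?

At position 3 the neighborhood is 001; the next row has 1 there.

1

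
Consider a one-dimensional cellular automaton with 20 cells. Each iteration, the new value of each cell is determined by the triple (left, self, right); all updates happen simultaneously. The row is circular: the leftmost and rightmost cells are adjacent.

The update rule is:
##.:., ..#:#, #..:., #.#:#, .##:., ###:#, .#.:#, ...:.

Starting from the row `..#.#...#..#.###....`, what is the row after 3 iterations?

iteration 1: .####..##.###.#.....
iteration 2: #.##..#..#.#.##.....
iteration 3: ##...##.#####......#

##...##.#####......#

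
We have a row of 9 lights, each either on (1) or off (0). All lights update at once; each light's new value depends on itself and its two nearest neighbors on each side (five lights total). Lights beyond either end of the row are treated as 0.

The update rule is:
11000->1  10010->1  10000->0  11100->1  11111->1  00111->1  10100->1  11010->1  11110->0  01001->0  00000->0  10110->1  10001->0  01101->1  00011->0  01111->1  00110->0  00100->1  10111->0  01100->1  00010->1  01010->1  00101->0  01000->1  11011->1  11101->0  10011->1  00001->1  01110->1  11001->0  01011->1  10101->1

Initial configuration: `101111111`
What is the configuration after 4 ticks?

tick 1: 010111101
tick 2: 101010011
tick 3: 011110101
tick 4: 011001111

011001111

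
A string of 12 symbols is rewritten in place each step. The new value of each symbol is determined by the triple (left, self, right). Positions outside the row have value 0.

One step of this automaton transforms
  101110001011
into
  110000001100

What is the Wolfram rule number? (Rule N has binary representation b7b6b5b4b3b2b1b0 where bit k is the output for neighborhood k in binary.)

position 3: 111 → 0  (bit 7 = 0)
position 4: 110 → 0  (bit 6 = 0)
position 1: 101 → 1  (bit 5 = 1)
position 5: 100 → 0  (bit 4 = 0)
position 2: 011 → 0  (bit 3 = 0)
position 0: 010 → 1  (bit 2 = 1)
position 7: 001 → 0  (bit 1 = 0)
position 6: 000 → 0  (bit 0 = 0)
bits b7..b0 = 00100100 = 36

36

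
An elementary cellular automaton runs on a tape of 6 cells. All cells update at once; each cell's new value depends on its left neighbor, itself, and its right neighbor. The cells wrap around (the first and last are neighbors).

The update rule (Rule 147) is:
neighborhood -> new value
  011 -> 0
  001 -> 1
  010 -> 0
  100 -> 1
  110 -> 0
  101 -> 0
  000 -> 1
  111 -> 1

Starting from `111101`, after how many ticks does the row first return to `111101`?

4

111000
010111
000010
111101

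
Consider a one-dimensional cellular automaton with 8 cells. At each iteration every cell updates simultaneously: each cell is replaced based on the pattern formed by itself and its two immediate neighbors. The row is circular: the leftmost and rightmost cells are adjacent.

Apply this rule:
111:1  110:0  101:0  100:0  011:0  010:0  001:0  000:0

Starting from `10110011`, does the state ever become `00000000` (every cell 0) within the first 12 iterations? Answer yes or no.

00000001
00000000
all cells are 0 at iteration 2

yes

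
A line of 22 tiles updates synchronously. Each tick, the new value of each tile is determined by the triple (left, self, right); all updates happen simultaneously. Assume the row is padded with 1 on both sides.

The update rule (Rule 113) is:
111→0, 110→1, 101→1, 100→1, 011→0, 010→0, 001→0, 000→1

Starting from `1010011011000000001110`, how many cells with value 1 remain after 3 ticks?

14

tick 1: 1101001101111111100011
tick 2: 0110100110000000111000
tick 3: 1011010011111110001110
count of 1: 14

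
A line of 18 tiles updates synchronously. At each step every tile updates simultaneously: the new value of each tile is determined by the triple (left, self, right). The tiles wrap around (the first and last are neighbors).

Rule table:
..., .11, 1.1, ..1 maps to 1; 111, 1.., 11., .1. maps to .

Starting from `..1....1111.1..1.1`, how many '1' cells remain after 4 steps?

7

.1..1111...1..1.1.
1..11....11..1.1..
..11..1111..1.1..1
.11..11....1.1..1.
count of 1: 7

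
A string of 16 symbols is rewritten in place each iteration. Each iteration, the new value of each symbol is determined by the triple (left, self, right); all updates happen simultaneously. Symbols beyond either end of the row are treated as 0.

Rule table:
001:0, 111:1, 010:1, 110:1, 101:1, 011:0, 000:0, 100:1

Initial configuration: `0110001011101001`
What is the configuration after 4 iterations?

0000011001101111

0011001101111101
0001100110111111
0000110011011111
0000011001101111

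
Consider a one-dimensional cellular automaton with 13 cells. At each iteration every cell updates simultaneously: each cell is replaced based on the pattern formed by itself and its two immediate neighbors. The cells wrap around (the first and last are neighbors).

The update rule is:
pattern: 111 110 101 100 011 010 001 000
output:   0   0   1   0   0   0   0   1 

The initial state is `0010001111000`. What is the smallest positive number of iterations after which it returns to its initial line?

2

1000100000011
0010001111000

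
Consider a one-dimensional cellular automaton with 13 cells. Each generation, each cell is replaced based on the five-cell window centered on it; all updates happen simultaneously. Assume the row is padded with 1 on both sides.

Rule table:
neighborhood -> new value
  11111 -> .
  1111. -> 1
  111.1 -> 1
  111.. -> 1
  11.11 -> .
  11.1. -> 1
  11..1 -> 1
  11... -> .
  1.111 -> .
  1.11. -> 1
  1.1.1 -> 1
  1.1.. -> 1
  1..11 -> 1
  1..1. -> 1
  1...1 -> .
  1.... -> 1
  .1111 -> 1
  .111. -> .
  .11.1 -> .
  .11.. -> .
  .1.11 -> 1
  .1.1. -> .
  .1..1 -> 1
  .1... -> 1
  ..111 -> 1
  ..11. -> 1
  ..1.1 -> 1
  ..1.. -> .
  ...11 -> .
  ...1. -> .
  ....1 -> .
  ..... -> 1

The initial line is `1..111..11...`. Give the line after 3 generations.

111.111.11111

generation 1: 1111.1111....
generation 2: ..11..111.1..
generation 3: 111.111.11111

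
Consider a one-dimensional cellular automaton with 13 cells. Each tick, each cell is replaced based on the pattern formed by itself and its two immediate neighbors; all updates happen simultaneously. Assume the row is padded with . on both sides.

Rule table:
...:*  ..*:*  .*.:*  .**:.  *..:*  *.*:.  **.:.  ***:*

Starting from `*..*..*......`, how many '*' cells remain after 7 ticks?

*************
.***********.
*.*********.*
*..*******..*
***.*****.***
.*...***...*.
*****.*.*****
count of *: 11

11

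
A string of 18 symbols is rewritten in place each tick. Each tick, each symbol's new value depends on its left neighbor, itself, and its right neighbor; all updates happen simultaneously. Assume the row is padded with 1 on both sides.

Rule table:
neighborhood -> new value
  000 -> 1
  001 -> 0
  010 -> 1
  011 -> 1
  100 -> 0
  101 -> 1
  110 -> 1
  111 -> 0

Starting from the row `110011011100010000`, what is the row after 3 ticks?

010011110101010110
110010011111111111
010010010000000000

010010010000000000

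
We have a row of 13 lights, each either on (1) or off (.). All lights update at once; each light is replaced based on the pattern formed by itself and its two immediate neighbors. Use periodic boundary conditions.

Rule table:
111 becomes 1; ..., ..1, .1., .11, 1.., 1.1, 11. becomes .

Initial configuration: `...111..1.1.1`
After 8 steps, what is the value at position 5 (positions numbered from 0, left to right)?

step 1: ....1........
step 2: .............
step 3: .............  (fixed point — unchanged through step 8)
position 5 holds .

.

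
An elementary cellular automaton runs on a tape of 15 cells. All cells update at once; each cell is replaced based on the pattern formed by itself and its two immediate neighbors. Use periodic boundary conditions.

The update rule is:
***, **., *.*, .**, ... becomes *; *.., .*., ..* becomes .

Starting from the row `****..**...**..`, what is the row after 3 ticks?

****..*******..

****..**.*.**..
****..***.***..
****..*******..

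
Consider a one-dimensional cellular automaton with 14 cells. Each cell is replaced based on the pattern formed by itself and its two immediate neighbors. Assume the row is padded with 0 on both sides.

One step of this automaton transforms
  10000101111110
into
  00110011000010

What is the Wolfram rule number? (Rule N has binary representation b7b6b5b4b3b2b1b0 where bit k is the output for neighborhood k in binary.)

position 8: 111 → 0  (bit 7 = 0)
position 12: 110 → 1  (bit 6 = 1)
position 6: 101 → 1  (bit 5 = 1)
position 1: 100 → 0  (bit 4 = 0)
position 7: 011 → 1  (bit 3 = 1)
position 0: 010 → 0  (bit 2 = 0)
position 4: 001 → 0  (bit 1 = 0)
position 2: 000 → 1  (bit 0 = 1)
bits b7..b0 = 01101001 = 105

105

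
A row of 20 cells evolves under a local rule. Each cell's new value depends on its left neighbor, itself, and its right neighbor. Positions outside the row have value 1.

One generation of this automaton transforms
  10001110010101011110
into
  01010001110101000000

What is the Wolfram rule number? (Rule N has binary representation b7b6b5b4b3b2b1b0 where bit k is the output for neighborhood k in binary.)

position 5: 111 → 0  (bit 7 = 0)
position 0: 110 → 0  (bit 6 = 0)
position 10: 101 → 0  (bit 5 = 0)
position 1: 100 → 1  (bit 4 = 1)
position 4: 011 → 0  (bit 3 = 0)
position 9: 010 → 1  (bit 2 = 1)
position 3: 001 → 1  (bit 1 = 1)
position 2: 000 → 0  (bit 0 = 0)
bits b7..b0 = 00010110 = 22

22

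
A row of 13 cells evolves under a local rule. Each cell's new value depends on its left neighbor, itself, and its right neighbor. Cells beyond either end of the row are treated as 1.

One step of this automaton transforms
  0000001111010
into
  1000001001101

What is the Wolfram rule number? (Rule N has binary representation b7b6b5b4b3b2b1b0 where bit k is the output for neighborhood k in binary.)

120

position 7: 111 → 0  (bit 7 = 0)
position 9: 110 → 1  (bit 6 = 1)
position 10: 101 → 1  (bit 5 = 1)
position 0: 100 → 1  (bit 4 = 1)
position 6: 011 → 1  (bit 3 = 1)
position 11: 010 → 0  (bit 2 = 0)
position 5: 001 → 0  (bit 1 = 0)
position 1: 000 → 0  (bit 0 = 0)
bits b7..b0 = 01111000 = 120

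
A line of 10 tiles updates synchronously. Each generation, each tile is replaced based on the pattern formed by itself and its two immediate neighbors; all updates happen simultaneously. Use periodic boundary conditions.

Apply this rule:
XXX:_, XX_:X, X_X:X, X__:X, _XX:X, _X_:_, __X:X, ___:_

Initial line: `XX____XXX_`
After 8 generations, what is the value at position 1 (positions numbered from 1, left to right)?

X

XXX__XX_XX
__XXXXXXX_
_XX_____XX
XXXX___XXX
___XX_XX__
__XXXXXXX_  (repeats generation 2; period 4)
generation 8: XXXX___XXX
position 1 holds X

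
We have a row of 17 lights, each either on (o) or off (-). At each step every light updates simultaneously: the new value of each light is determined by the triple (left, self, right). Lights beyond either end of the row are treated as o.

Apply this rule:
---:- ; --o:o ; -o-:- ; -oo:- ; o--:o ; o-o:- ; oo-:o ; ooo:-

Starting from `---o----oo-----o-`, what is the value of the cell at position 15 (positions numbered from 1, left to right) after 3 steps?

-

o-o-o--o-oo---o--
o----oo---oo-o-oo
oo--o-oo-o-o-----
position 15 holds -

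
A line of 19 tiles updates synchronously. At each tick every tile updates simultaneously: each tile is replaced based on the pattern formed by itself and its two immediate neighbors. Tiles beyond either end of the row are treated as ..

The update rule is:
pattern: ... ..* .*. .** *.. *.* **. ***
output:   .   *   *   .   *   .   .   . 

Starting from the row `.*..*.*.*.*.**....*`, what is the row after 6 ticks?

*****.*.*.*...*..**
......*.*.**.****..
.....**.*........*.
....*...**......***
...***.*..*....*...
..*....*****..***..

..*....*****..***..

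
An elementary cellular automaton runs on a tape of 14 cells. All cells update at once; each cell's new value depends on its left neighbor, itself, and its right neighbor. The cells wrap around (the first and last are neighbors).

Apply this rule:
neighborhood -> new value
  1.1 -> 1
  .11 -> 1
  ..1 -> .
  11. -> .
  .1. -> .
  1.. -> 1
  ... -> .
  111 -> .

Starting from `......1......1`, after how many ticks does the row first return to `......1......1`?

7

1......1......
.1......1.....
..1......1....
...1......1...
....1......1..
.....1......1.
......1......1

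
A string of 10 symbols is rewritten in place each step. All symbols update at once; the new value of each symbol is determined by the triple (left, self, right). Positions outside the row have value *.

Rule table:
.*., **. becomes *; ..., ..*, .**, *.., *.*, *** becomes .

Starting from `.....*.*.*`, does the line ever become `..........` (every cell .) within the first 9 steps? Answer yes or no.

no

.....*.*..
.....*.*..  (fixed point — unchanged through step 9)
step 9 is .....*.*.., still not uniform .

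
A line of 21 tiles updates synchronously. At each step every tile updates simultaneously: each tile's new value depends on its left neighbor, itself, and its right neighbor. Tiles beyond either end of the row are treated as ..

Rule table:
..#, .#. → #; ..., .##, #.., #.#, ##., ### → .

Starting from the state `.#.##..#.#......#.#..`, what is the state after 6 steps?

##....##.#.....##.#..
.....#...#....#...#..
....##..##...##..##..
...#...#....#...#....
..##..##...##..##....
.#...#....#...#......

.#...#....#...#......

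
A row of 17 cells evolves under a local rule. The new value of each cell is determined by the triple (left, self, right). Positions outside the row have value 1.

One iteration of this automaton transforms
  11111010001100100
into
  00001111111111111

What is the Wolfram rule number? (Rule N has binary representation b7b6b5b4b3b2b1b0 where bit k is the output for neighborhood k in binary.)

position 0: 111 → 0  (bit 7 = 0)
position 4: 110 → 1  (bit 6 = 1)
position 5: 101 → 1  (bit 5 = 1)
position 7: 100 → 1  (bit 4 = 1)
position 10: 011 → 1  (bit 3 = 1)
position 6: 010 → 1  (bit 2 = 1)
position 9: 001 → 1  (bit 1 = 1)
position 8: 000 → 1  (bit 0 = 1)
bits b7..b0 = 01111111 = 127

127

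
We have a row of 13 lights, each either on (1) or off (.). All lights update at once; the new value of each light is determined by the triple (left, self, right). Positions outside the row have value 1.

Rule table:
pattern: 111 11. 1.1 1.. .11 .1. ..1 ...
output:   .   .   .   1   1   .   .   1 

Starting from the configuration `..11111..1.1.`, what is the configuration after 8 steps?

1.1....1.....
...111..1111.
11.1..1.1....
....1....111.
111..111.1...
...1.1....11.
11....111.1..
..111.1....1.

..111.1....1.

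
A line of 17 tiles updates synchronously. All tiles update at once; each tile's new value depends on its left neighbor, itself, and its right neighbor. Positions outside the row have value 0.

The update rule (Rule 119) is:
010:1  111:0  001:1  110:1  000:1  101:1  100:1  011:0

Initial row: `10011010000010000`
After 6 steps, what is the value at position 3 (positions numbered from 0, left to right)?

0

11101111111111111
00110000000000001
11011111111111111
01100000000000001
10111111111111111
11000000000000001
position 3 holds 0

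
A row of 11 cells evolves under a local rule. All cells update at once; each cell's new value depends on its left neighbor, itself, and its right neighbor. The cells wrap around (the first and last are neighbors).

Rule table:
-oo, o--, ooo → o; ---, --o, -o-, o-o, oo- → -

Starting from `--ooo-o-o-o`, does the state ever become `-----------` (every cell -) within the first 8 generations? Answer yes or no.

o-oo-------
--o-o------
-----o-----
------o----
-------o---
--------o--
---------o-
----------o
generation 8 is ----------o, still not uniform -

no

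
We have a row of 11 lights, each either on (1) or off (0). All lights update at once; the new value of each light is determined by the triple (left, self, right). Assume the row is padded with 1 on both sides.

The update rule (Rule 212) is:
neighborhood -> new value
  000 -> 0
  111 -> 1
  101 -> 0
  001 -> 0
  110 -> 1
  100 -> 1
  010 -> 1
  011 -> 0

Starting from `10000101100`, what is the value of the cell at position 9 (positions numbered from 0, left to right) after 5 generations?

11000100110
11100110010
11110011010
11111001010
11111101010
position 9 holds 1

1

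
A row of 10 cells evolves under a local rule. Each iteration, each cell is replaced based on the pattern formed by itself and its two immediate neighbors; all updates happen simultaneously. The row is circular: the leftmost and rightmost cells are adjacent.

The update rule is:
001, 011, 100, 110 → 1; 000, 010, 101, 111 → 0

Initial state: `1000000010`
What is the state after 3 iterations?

0100000100
1010001010
0001010000

0001010000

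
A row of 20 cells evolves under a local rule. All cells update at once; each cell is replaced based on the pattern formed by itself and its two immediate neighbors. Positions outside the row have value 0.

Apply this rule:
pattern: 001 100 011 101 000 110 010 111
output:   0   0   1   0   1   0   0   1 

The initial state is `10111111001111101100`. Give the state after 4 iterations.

10110011101000111110

00111110001111001001
10111100101110000000
00111000001100111111
10110011101000111110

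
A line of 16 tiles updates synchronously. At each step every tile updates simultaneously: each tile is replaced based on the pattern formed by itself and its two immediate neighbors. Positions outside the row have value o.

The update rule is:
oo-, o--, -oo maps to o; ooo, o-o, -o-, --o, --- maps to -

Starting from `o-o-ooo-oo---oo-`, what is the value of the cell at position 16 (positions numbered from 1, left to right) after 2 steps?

-

o---o-o-ooo--oo-
oo------o-oo-oo-
position 16 holds -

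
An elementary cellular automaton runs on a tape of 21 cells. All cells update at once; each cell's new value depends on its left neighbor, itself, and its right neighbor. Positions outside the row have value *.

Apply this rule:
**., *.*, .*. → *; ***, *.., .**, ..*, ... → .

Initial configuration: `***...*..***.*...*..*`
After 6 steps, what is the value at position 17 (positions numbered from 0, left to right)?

step 1: ..*...*....***...*...
step 2: ..*...*......*...*...
step 3: ..*...*......*...*...  (fixed point — unchanged through step 6)
position 17 holds *

*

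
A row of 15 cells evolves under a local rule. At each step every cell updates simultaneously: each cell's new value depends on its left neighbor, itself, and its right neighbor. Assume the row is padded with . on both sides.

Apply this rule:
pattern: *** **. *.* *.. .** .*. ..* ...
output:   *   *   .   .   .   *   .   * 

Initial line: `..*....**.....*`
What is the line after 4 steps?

step 1: *.*.**..*.***.*
step 2: *.*..*..*..**.*
step 3: *.*..*..*...*.*
step 4: *.*..*..*.*.*.*

*.*..*..*.*.*.*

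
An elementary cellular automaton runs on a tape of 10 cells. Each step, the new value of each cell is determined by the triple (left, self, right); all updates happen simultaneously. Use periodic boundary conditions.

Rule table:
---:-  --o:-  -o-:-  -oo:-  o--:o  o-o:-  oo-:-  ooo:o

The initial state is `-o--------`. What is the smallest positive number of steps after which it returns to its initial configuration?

--o-------
---o------
----o-----
-----o----
------o---
-------o--
--------o-
---------o
o---------
-o--------

10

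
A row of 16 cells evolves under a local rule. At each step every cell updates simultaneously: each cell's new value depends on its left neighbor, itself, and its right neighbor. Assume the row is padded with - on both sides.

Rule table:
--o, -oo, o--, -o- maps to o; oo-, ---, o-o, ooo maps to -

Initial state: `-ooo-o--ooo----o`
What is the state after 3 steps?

o-o-o-o-oo-----o

oo---oooo--o--oo
o-o-oo---oooooo-
o-o-o-o-oo-----o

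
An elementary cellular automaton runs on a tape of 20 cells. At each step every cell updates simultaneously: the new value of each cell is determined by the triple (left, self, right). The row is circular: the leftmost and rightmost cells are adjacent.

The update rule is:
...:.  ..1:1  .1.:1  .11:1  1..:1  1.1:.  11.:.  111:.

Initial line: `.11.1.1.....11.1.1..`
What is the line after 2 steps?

1.111.1.1.11.111.1..

11..1.11...11..1.11.
1.111.1.1.11.111.1..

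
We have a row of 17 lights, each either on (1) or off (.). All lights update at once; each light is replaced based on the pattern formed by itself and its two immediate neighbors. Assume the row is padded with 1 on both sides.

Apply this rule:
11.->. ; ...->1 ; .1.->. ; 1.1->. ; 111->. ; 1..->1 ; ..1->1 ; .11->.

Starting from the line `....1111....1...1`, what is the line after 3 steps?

step 1: 1111....1111.111.
step 2: ....1111.........
step 3: 1111....111111111

1111....111111111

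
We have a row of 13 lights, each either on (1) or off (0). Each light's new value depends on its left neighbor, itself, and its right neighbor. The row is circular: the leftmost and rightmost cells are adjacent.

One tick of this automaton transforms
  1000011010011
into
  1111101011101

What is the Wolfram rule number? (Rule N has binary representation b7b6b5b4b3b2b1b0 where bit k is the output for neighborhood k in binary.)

position 12: 111 → 1  (bit 7 = 1)
position 0: 110 → 1  (bit 6 = 1)
position 7: 101 → 0  (bit 5 = 0)
position 1: 100 → 1  (bit 4 = 1)
position 5: 011 → 0  (bit 3 = 0)
position 8: 010 → 1  (bit 2 = 1)
position 4: 001 → 1  (bit 1 = 1)
position 2: 000 → 1  (bit 0 = 1)
bits b7..b0 = 11010111 = 215

215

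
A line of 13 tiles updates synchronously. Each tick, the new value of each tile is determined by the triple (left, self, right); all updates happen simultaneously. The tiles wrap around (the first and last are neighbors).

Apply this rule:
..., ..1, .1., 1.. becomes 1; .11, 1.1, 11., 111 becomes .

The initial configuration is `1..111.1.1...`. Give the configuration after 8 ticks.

...11111.....

111....1.1111
...11111.....
111.....11111
...11111.....  (repeats tick 2; period 2)
tick 8: ...11111.....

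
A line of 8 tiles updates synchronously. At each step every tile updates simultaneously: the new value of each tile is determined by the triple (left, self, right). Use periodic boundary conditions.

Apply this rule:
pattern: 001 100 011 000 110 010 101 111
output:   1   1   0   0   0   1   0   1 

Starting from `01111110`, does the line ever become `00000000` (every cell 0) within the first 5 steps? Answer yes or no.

step 1: 10111101
step 2: 00011000
step 3: 00100100
step 4: 01111110  (repeats step 0; period 4)
step 5: 10111101
step 5 is 10111101, still not uniform 0

no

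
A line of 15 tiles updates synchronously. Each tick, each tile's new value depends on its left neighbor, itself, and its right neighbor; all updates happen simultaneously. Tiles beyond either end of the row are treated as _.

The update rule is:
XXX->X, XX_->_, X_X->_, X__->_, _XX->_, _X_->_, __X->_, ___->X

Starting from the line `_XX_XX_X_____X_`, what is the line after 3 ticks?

_XXXXXX________

_________XXX___
XXXXXXXX__X__XX
_XXXXXX________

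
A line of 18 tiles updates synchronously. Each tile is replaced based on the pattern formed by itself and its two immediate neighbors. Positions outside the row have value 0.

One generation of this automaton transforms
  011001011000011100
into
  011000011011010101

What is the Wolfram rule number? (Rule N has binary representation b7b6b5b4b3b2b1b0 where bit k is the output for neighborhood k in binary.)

73

position 14: 111 → 0  (bit 7 = 0)
position 2: 110 → 1  (bit 6 = 1)
position 6: 101 → 0  (bit 5 = 0)
position 3: 100 → 0  (bit 4 = 0)
position 1: 011 → 1  (bit 3 = 1)
position 5: 010 → 0  (bit 2 = 0)
position 0: 001 → 0  (bit 1 = 0)
position 10: 000 → 1  (bit 0 = 1)
bits b7..b0 = 01001001 = 73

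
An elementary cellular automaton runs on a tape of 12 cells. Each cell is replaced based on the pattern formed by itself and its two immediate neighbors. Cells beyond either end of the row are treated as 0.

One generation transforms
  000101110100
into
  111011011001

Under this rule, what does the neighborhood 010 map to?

0

At position 3 the neighborhood is 010; the next row has 0 there.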